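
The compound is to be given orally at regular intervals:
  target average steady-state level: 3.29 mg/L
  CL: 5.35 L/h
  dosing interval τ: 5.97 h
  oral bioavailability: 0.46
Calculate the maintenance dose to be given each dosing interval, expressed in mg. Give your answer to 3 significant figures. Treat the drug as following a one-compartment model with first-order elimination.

228 mg

At steady state, F × (Dose/τ) = Css × CL.
Dose = Css × CL × τ / F = 3.29 × 5.350 × 5.97 / 0.46 = 228.4 mg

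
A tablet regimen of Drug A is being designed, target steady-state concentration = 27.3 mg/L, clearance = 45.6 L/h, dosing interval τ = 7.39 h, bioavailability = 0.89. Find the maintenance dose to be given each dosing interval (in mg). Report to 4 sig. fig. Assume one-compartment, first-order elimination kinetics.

10340 mg

At steady state, F × (Dose/τ) = Css × CL.
Dose = Css × CL × τ / F = 27.3 × 45.60 × 7.39 / 0.89 = 10340 mg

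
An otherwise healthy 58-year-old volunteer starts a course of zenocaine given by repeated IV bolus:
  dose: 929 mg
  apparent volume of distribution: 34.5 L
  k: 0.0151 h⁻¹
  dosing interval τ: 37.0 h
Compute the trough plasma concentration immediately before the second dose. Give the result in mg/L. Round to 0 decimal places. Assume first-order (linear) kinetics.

15 mg/L

C₀ per dose = Dose / Vd = 929 / 34.5 = 26.93 mg/L
Fraction remaining after one interval: r = e^(−kτ) = e^(−0.01510 × 37.0) = 0.5720
Before dose 2, 1 dose has been given (aged 1τ).
C_trough = C₀ × r = 26.93 × 0.5720 = 15.40 mg/L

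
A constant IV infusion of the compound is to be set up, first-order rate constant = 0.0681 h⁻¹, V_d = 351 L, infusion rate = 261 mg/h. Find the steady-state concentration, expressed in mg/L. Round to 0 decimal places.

CL = k × Vd = 0.06810 × 351 = 23.90 L/h
At steady state Css = R₀ / CL = 261 / 23.90 = 10.92 mg/L

11 mg/L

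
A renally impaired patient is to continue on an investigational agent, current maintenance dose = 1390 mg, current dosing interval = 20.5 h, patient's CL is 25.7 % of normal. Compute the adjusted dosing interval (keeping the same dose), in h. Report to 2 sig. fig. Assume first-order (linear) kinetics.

80 h

To keep the same average steady-state level, dosing rate must scale with clearance.
CL ratio = 25.7 / 100 = 0.2570
New interval (same dose) = 20.5 / 0.2570 = 79.77 h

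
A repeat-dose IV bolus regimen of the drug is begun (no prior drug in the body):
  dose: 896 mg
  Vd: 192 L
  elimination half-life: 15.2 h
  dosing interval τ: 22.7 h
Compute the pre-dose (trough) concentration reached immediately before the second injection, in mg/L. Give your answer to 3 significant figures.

1.66 mg/L

C₀ per dose = Dose / Vd = 896 / 192 = 4.667 mg/L
k = ln2 / t½ = 0.693147 / 15.2 = 0.04560 h⁻¹
Fraction remaining after one interval: r = e^(−kτ) = e^(−0.04560 × 22.7) = 0.3552
Before dose 2, 1 dose has been given (aged 1τ).
C_trough = C₀ × r = 4.667 × 0.3552 = 1.658 mg/L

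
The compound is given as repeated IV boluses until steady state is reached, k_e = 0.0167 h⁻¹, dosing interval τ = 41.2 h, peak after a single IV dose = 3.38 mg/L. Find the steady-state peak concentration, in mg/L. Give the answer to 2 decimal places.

6.79 mg/L

e^(−kτ) = e^(−0.01670 × 41.2) = 0.5026
Accumulation ratio R = 1 / (1 − e^(−kτ)) = 1 / (1 − 0.5026) = 2.010
Steady-state peak = C₀ × R = 3.38 × 2.010 = 6.794 mg/L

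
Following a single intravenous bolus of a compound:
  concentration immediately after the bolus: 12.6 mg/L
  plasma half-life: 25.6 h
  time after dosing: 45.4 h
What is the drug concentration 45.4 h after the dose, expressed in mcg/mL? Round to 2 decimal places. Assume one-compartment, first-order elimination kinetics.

k = ln2 / t½ = 0.693147 / 25.6 = 0.02708 h⁻¹
C = C₀ · e^(−k·t) = 12.60 × e^(−0.02708 × 45.4)
  = 12.60 × 0.2925 = 3.686 mg/L
(3.686 mg/L = 3.686 mcg/mL)

3.69 mcg/mL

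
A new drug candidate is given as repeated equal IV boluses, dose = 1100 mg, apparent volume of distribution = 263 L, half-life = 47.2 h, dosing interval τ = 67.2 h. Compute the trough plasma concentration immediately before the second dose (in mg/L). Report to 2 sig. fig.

C₀ per dose = Dose / Vd = 1100 / 263 = 4.183 mg/L
k = ln2 / t½ = 0.693147 / 47.2 = 0.01469 h⁻¹
Fraction remaining after one interval: r = e^(−kτ) = e^(−0.01469 × 67.2) = 0.3726
Before dose 2, 1 dose has been given (aged 1τ).
C_trough = C₀ × r = 4.183 × 0.3726 = 1.559 mg/L

1.6 mg/L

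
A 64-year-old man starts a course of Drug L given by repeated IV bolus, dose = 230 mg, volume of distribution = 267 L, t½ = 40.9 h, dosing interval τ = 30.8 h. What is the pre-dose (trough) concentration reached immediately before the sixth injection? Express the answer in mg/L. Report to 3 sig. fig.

1.16 mg/L

C₀ per dose = Dose / Vd = 230 / 267 = 0.8614 mg/L
k = ln2 / t½ = 0.693147 / 40.9 = 0.01695 h⁻¹
Fraction remaining after one interval: r = e^(−kτ) = e^(−0.01695 × 30.8) = 0.5933
Before dose 6, 5 doses have been given (aged 1τ, 2τ, 3τ, 4τ, 5τ).
C_trough = C₀ × (r + r² + … + r^5) = C₀ × r(1−r^5)/(1−r)
        = 0.8614 × 0.5933 × (1 − 0.07351) / (1 − 0.5933) = 1.164 mg/L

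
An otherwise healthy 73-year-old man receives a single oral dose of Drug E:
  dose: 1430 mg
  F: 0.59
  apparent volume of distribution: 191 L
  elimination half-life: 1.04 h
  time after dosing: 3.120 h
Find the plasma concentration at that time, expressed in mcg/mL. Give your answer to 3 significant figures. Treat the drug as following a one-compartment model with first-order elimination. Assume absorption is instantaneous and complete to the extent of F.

0.552 mcg/mL

Amount reaching circulation = F × Dose = 0.59 × 1430 = 843.7 mg
C₀ = F·Dose / Vd = 843.7 / 191 = 4.417 mg/L
k = ln2 / t½ = 0.693147 / 1.04 = 0.6665 h⁻¹
t / t½ = 3.120 / 1.04 = 3 half-lives
C = C₀ × (1/2)^3 = 4.417 × 0.1250 = 0.5521 mg/L
(0.5521 mg/L = 0.5521 mcg/mL)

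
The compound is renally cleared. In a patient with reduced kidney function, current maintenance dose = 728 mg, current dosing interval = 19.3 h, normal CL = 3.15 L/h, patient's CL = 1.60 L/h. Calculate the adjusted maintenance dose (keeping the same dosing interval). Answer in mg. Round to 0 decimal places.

To keep the same average steady-state level, dosing rate must scale with clearance.
CL ratio = 1.60 / 3.15 = 0.5079
New dose (same interval) = 728 × 0.5079 = 369.8 mg

370 mg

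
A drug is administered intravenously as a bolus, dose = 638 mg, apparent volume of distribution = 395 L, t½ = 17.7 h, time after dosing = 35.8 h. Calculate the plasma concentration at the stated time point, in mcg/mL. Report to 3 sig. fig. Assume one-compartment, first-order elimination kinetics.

C₀ = Dose / Vd = 638.0 / 395 = 1.615 mg/L
k = ln2 / t½ = 0.693147 / 17.7 = 0.03916 h⁻¹
C = C₀ · e^(−k·t) = 1.615 × e^(−0.03916 × 35.8)
  = 1.615 × 0.2461 = 0.3975 mg/L
(0.3975 mg/L = 0.3975 mcg/mL)

0.398 mcg/mL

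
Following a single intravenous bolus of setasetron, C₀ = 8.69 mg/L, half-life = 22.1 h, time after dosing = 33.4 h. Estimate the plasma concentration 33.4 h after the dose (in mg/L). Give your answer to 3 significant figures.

3.05 mg/L

k = ln2 / t½ = 0.693147 / 22.1 = 0.03136 h⁻¹
C = C₀ · e^(−k·t) = 8.690 × e^(−0.03136 × 33.4)
  = 8.690 × 0.3508 = 3.048 mg/L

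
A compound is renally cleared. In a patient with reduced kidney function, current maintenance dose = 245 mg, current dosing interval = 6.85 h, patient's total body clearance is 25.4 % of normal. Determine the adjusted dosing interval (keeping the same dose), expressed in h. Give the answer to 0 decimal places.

To keep the same average steady-state level, dosing rate must scale with clearance.
CL ratio = 25.4 / 100 = 0.2540
New interval (same dose) = 6.85 / 0.2540 = 26.97 h

27 h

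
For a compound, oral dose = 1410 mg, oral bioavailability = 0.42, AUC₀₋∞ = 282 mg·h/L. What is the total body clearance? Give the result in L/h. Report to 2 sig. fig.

2.1 L/h

CL = F·Dose / AUC = 0.42 × 1410 / 282 = 2.100 L/h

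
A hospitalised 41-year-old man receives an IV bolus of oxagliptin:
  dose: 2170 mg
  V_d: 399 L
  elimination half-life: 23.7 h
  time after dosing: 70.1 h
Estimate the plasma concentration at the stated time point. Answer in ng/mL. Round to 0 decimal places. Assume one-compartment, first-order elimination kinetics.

C₀ = Dose / Vd = 2170 / 399 = 5.439 mg/L
k = ln2 / t½ = 0.693147 / 23.7 = 0.02925 h⁻¹
C = C₀ · e^(−k·t) = 5.439 × e^(−0.02925 × 70.1)
  = 5.439 × 0.1287 = 0.7000 mg/L
Convert: 0.7000 mg/L × 1000 = 700.0 ng/mL

700 ng/mL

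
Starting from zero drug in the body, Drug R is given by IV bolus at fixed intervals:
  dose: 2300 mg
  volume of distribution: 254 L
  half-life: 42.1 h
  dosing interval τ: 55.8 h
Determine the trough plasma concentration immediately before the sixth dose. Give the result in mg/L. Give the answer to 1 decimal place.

6.0 mg/L

C₀ per dose = Dose / Vd = 2300 / 254 = 9.055 mg/L
k = ln2 / t½ = 0.693147 / 42.1 = 0.01646 h⁻¹
Fraction remaining after one interval: r = e^(−kτ) = e^(−0.01646 × 55.8) = 0.3991
Before dose 6, 5 doses have been given (aged 1τ, 2τ, 3τ, 4τ, 5τ).
C_trough = C₀ × (r + r² + … + r^5) = C₀ × r(1−r^5)/(1−r)
        = 9.055 × 0.3991 × (1 − 0.01013) / (1 − 0.3991) = 5.953 mg/L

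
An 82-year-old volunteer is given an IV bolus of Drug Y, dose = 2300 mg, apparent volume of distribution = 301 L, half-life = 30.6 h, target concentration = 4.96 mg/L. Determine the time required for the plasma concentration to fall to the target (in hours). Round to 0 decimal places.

19 h

C₀ = Dose / Vd = 2300 / 301 = 7.641 mg/L
k = ln2 / t½ = 0.693147 / 30.6 = 0.02265 h⁻¹
t = ln(C₀ / C) / k = ln(7.641 / 4.96) / 0.02265
  = ln(1.541) / 0.02265 = 0.4324 / 0.02265 = 19.09 h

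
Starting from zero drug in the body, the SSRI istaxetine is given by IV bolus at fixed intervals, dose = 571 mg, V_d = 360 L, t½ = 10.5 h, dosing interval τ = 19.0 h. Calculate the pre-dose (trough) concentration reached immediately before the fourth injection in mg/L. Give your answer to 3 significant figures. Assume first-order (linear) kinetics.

0.618 mg/L

C₀ per dose = Dose / Vd = 571 / 360 = 1.586 mg/L
k = ln2 / t½ = 0.693147 / 10.5 = 0.06601 h⁻¹
Fraction remaining after one interval: r = e^(−kτ) = e^(−0.06601 × 19.0) = 0.2853
Before dose 4, 3 doses have been given (aged 1τ, 2τ, 3τ).
C_trough = C₀ × (r + r² + … + r^3) = C₀ × r(1−r^3)/(1−r)
        = 1.586 × 0.2853 × (1 − 0.02322) / (1 − 0.2853) = 0.6184 mg/L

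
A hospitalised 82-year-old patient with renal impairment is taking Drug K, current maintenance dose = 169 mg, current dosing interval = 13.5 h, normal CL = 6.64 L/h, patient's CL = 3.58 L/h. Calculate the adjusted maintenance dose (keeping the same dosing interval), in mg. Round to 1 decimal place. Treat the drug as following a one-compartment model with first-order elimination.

91.1 mg

To keep the same average steady-state level, dosing rate must scale with clearance.
CL ratio = 3.58 / 6.64 = 0.5392
New dose (same interval) = 169 × 0.5392 = 91.12 mg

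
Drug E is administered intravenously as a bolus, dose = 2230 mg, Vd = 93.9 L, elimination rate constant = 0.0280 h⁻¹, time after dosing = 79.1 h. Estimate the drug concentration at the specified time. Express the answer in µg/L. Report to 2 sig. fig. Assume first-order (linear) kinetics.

C₀ = Dose / Vd = 2230 / 93.9 = 23.75 mg/L
C = C₀ · e^(−k·t) = 23.75 × e^(−0.02800 × 79.1)
  = 23.75 × 0.1092 = 2.594 mg/L
Convert: 2.594 mg/L × 1000 = 2594 µg/L

2600 µg/L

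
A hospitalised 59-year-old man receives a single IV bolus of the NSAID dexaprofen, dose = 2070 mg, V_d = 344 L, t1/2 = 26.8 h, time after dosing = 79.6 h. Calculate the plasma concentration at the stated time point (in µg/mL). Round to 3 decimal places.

C₀ = Dose / Vd = 2070 / 344 = 6.017 mg/L
k = ln2 / t½ = 0.693147 / 26.8 = 0.02586 h⁻¹
C = C₀ · e^(−k·t) = 6.017 × e^(−0.02586 × 79.6)
  = 6.017 × 0.1277 = 0.7684 mg/L
(0.7684 mg/L = 0.7684 µg/mL)

0.768 µg/mL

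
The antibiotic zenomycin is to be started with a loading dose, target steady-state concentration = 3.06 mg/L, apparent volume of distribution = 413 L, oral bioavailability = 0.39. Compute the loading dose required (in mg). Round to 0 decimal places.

3240 mg

LD = Css × Vd / F = 3.06 × 413 / 0.39 = 3240 mg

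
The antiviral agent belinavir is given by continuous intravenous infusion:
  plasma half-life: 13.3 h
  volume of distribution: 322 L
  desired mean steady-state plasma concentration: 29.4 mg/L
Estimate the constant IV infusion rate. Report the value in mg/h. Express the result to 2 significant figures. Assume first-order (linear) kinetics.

k = ln2 / t½ = 0.693147 / 13.3 = 0.05212 h⁻¹
CL = k × Vd = 0.05212 × 322 = 16.78 L/h
At steady state, infusion rate R₀ = Css × CL = 29.4 × 16.78 = 493.3 mg/h

490 mg/h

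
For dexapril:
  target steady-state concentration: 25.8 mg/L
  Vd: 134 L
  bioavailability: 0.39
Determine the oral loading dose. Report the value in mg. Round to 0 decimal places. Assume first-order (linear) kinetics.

8865 mg

LD = Css × Vd / F = 25.8 × 134 / 0.39 = 8865 mg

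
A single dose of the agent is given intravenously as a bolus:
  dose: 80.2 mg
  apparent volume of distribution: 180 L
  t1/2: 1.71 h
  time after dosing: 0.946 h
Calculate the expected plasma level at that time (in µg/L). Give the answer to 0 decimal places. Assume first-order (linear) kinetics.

C₀ = Dose / Vd = 80.20 / 180 = 0.4456 mg/L
k = ln2 / t½ = 0.693147 / 1.71 = 0.4053 h⁻¹
C = C₀ · e^(−k·t) = 0.4456 × e^(−0.4053 × 0.946)
  = 0.4456 × 0.6815 = 0.3037 mg/L
Convert: 0.3037 mg/L × 1000 = 303.7 µg/L

304 µg/L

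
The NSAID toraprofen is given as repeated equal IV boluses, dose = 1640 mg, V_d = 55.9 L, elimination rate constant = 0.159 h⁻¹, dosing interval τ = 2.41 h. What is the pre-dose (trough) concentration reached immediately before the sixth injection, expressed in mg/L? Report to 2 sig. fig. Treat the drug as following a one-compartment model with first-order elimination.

C₀ per dose = Dose / Vd = 1640 / 55.9 = 29.34 mg/L
Fraction remaining after one interval: r = e^(−kτ) = e^(−0.1590 × 2.41) = 0.6817
Before dose 6, 5 doses have been given (aged 1τ, 2τ, 3τ, 4τ, 5τ).
C_trough = C₀ × (r + r² + … + r^5) = C₀ × r(1−r^5)/(1−r)
        = 29.34 × 0.6817 × (1 − 0.1472) / (1 − 0.6817) = 53.59 mg/L

54 mg/L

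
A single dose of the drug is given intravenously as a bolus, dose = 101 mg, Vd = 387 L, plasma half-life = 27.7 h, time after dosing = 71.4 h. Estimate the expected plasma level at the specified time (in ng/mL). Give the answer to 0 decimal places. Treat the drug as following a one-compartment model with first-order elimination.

C₀ = Dose / Vd = 101.0 / 387 = 0.2610 mg/L
k = ln2 / t½ = 0.693147 / 27.7 = 0.02502 h⁻¹
C = C₀ · e^(−k·t) = 0.2610 × e^(−0.02502 × 71.4)
  = 0.2610 × 0.1676 = 0.04374 mg/L
Convert: 0.04374 mg/L × 1000 = 43.74 ng/mL

44 ng/mL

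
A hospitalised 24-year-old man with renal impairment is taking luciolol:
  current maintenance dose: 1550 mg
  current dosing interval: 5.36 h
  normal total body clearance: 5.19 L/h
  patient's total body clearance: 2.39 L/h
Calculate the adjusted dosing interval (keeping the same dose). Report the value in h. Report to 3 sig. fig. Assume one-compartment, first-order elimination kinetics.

11.6 h

To keep the same average steady-state level, dosing rate must scale with clearance.
CL ratio = 2.39 / 5.19 = 0.4605
New interval (same dose) = 5.36 / 0.4605 = 11.64 h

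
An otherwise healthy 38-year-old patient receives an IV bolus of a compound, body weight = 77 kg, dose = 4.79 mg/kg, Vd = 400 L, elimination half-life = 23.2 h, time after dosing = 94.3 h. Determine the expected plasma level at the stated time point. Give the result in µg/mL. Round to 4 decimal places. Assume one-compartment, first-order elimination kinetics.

0.0551 µg/mL

Total dose = 4.79 × 77 = 368.8 mg
C₀ = Dose / Vd = 368.8 / 400 = 0.9220 mg/L
k = ln2 / t½ = 0.693147 / 23.2 = 0.02988 h⁻¹
C = C₀ · e^(−k·t) = 0.9220 × e^(−0.02988 × 94.3)
  = 0.9220 × 0.05974 = 0.05508 mg/L
(0.05508 mg/L = 0.05508 µg/mL)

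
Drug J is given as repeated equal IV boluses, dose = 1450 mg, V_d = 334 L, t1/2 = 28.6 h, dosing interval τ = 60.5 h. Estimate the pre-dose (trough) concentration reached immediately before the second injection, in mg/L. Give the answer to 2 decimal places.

1.00 mg/L

C₀ per dose = Dose / Vd = 1450 / 334 = 4.341 mg/L
k = ln2 / t½ = 0.693147 / 28.6 = 0.02424 h⁻¹
Fraction remaining after one interval: r = e^(−kτ) = e^(−0.02424 × 60.5) = 0.2307
Before dose 2, 1 dose has been given (aged 1τ).
C_trough = C₀ × r = 4.341 × 0.2307 = 1.001 mg/L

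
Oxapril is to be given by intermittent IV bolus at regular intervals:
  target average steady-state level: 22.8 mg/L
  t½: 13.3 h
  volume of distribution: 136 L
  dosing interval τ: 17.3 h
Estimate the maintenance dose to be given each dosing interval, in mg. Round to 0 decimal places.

k = ln2 / t½ = 0.693147 / 13.3 = 0.05212 h⁻¹
CL = k × Vd = 0.05212 × 136 = 7.088 L/h
At steady state, Dose/τ = Css × CL.
Dose = Css × CL × τ = 22.8 × 7.088 × 17.3 = 2796 mg

2796 mg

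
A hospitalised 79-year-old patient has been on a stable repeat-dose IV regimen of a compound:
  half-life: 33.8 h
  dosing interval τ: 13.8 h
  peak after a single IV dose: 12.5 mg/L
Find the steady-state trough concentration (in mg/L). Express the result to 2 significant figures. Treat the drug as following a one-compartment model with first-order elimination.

k = ln2 / t½ = 0.693147 / 33.8 = 0.02051 h⁻¹
e^(−kτ) = e^(−0.02051 × 13.8) = 0.7535
Accumulation ratio R = 1 / (1 − e^(−kτ)) = 1 / (1 − 0.7535) = 4.057
Steady-state trough = C₀ × R × e^(−kτ) = 12.5 × 4.057 × 0.7535 = 38.21 mg/L

38 mg/L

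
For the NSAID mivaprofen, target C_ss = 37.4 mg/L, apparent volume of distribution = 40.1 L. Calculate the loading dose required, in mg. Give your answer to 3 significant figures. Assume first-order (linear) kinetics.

1500 mg

LD = Css × Vd = 37.4 × 40.1 = 1500 mg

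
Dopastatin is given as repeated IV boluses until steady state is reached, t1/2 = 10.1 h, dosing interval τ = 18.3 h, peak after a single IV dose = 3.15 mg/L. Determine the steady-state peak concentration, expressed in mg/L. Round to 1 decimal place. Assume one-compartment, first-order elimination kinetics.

k = ln2 / t½ = 0.693147 / 10.1 = 0.06863 h⁻¹
e^(−kτ) = e^(−0.06863 × 18.3) = 0.2848
Accumulation ratio R = 1 / (1 − e^(−kτ)) = 1 / (1 − 0.2848) = 1.398
Steady-state peak = C₀ × R = 3.15 × 1.398 = 4.404 mg/L

4.4 mg/L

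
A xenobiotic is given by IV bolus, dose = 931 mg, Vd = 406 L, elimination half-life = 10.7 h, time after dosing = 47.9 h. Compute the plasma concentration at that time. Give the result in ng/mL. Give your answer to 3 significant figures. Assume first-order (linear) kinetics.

103 ng/mL

C₀ = Dose / Vd = 931.0 / 406 = 2.293 mg/L
k = ln2 / t½ = 0.693147 / 10.7 = 0.06478 h⁻¹
C = C₀ · e^(−k·t) = 2.293 × e^(−0.06478 × 47.9)
  = 2.293 × 0.04492 = 0.1030 mg/L
Convert: 0.1030 mg/L × 1000 = 103.0 ng/mL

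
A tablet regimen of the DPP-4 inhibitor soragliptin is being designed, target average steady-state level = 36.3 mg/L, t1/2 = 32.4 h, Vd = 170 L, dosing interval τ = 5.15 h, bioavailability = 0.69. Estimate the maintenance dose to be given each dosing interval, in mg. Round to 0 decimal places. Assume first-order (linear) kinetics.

k = ln2 / t½ = 0.693147 / 32.4 = 0.02139 h⁻¹
CL = k × Vd = 0.02139 × 170 = 3.636 L/h
At steady state, F × (Dose/τ) = Css × CL.
Dose = Css × CL × τ / F = 36.3 × 3.636 × 5.15 / 0.69 = 985.1 mg

985 mg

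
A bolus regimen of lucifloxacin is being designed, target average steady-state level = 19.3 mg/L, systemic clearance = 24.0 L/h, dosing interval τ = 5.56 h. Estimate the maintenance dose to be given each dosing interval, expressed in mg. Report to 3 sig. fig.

2580 mg

At steady state, Dose/τ = Css × CL.
Dose = Css × CL × τ = 19.3 × 24.00 × 5.56 = 2575 mg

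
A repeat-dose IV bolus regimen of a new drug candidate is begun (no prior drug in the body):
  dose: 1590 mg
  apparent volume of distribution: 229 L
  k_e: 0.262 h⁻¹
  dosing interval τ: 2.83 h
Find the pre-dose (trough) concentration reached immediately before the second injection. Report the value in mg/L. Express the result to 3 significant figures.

3.31 mg/L

C₀ per dose = Dose / Vd = 1590 / 229 = 6.943 mg/L
Fraction remaining after one interval: r = e^(−kτ) = e^(−0.2620 × 2.83) = 0.4764
Before dose 2, 1 dose has been given (aged 1τ).
C_trough = C₀ × r = 6.943 × 0.4764 = 3.308 mg/L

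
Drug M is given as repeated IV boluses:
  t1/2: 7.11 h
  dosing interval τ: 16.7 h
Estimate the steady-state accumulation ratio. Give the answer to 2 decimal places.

1.24

k = ln2 / t½ = 0.693147 / 7.11 = 0.09749 h⁻¹
e^(−kτ) = e^(−0.09749 × 16.7) = 0.1963
Accumulation ratio R = 1 / (1 − e^(−kτ)) = 1 / (1 − 0.1963) = 1.244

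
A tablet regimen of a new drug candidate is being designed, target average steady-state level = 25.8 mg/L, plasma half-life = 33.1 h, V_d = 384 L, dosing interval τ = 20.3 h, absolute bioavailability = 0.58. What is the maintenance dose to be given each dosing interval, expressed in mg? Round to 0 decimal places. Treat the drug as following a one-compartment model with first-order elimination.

7261 mg

k = ln2 / t½ = 0.693147 / 33.1 = 0.02094 h⁻¹
CL = k × Vd = 0.02094 × 384 = 8.041 L/h
At steady state, F × (Dose/τ) = Css × CL.
Dose = Css × CL × τ / F = 25.8 × 8.041 × 20.3 / 0.58 = 7261 mg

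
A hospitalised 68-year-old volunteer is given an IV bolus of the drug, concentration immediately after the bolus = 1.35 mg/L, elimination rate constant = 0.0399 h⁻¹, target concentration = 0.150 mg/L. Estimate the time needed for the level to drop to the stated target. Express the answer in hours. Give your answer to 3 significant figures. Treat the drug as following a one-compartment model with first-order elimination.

55.1 h

t = ln(C₀ / C) / k = ln(1.350 / 0.150) / 0.03990
  = ln(9.000) / 0.03990 = 2.197 / 0.03990 = 55.06 h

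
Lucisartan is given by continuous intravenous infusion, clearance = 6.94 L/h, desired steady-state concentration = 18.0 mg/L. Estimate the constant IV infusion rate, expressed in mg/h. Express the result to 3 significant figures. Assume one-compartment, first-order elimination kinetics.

At steady state, infusion rate R₀ = Css × CL = 18.0 × 6.940 = 124.9 mg/h

125 mg/h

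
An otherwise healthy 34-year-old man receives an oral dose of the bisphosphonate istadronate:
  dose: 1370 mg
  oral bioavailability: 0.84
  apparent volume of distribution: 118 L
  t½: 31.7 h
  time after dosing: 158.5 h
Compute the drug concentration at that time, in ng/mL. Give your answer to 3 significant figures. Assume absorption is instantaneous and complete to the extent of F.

Amount reaching circulation = F × Dose = 0.84 × 1370 = 1151 mg
C₀ = F·Dose / Vd = 1151 / 118 = 9.754 mg/L
k = ln2 / t½ = 0.693147 / 31.7 = 0.02187 h⁻¹
t / t½ = 158.5 / 31.7 = 5 half-lives
C = C₀ × (1/2)^5 = 9.754 × 0.03125 = 0.3048 mg/L
Convert: 0.3048 mg/L × 1000 = 304.8 ng/mL

305 ng/mL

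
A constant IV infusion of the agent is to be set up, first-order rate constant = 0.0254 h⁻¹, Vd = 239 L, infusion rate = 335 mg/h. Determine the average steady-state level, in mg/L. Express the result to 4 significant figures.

CL = k × Vd = 0.02540 × 239 = 6.071 L/h
At steady state Css = R₀ / CL = 335 / 6.071 = 55.18 mg/L

55.18 mg/L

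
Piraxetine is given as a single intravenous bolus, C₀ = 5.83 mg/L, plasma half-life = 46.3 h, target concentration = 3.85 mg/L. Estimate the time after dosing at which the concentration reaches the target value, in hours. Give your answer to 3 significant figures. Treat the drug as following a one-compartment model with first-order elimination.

k = ln2 / t½ = 0.693147 / 46.3 = 0.01497 h⁻¹
t = ln(C₀ / C) / k = ln(5.830 / 3.85) / 0.01497
  = ln(1.514) / 0.01497 = 0.4148 / 0.01497 = 27.71 h

27.7 h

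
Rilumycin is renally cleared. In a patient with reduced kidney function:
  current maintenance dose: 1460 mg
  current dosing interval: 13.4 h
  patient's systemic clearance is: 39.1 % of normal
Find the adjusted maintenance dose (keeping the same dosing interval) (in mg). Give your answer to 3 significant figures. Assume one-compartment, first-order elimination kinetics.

To keep the same average steady-state level, dosing rate must scale with clearance.
CL ratio = 39.1 / 100 = 0.3910
New dose (same interval) = 1460 × 0.3910 = 570.9 mg

571 mg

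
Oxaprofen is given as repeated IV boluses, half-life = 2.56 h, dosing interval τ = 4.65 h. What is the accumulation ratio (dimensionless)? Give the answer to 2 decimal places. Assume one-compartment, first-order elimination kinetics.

1.40

k = ln2 / t½ = 0.693147 / 2.56 = 0.2708 h⁻¹
e^(−kτ) = e^(−0.2708 × 4.65) = 0.2839
Accumulation ratio R = 1 / (1 − e^(−kτ)) = 1 / (1 − 0.2839) = 1.396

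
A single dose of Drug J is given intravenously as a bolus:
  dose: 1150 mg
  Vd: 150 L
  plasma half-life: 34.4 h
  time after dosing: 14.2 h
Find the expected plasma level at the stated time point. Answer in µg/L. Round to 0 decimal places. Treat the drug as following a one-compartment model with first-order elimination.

C₀ = Dose / Vd = 1150 / 150 = 7.667 mg/L
k = ln2 / t½ = 0.693147 / 34.4 = 0.02015 h⁻¹
C = C₀ · e^(−k·t) = 7.667 × e^(−0.02015 × 14.2)
  = 7.667 × 0.7512 = 5.759 mg/L
Convert: 5.759 mg/L × 1000 = 5759 µg/L

5759 µg/L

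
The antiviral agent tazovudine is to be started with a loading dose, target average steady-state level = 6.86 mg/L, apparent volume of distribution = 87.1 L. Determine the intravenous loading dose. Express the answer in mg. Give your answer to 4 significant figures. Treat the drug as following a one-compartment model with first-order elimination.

LD = Css × Vd = 6.86 × 87.1 = 597.5 mg

597.5 mg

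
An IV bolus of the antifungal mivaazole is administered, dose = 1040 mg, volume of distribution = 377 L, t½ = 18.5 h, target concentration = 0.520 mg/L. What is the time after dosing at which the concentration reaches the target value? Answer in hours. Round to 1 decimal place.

44.5 h

C₀ = Dose / Vd = 1040 / 377 = 2.759 mg/L
k = ln2 / t½ = 0.693147 / 18.5 = 0.03747 h⁻¹
t = ln(C₀ / C) / k = ln(2.759 / 0.520) / 0.03747
  = ln(5.306) / 0.03747 = 1.669 / 0.03747 = 44.54 h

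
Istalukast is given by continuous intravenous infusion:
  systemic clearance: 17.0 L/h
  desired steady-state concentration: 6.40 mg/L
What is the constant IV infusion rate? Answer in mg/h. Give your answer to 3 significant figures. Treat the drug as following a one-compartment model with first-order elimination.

At steady state, infusion rate R₀ = Css × CL = 6.40 × 17.00 = 108.8 mg/h

109 mg/h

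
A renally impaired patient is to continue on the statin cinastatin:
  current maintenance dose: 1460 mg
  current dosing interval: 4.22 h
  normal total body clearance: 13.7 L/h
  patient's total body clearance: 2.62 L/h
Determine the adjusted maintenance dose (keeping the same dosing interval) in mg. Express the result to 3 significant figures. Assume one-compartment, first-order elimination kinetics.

279 mg

To keep the same average steady-state level, dosing rate must scale with clearance.
CL ratio = 2.62 / 13.7 = 0.1912
New dose (same interval) = 1460 × 0.1912 = 279.2 mg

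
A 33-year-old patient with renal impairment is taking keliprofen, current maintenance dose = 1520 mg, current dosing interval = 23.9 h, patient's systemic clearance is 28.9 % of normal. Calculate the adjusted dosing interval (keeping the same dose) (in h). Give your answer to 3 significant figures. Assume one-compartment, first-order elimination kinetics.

82.7 h

To keep the same average steady-state level, dosing rate must scale with clearance.
CL ratio = 28.9 / 100 = 0.2890
New interval (same dose) = 23.9 / 0.2890 = 82.70 h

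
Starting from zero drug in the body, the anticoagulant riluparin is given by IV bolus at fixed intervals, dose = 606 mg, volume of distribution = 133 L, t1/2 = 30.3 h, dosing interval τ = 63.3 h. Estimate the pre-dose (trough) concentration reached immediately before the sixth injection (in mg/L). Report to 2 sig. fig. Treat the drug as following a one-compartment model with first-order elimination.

1.4 mg/L

C₀ per dose = Dose / Vd = 606 / 133 = 4.556 mg/L
k = ln2 / t½ = 0.693147 / 30.3 = 0.02288 h⁻¹
Fraction remaining after one interval: r = e^(−kτ) = e^(−0.02288 × 63.3) = 0.2350
Before dose 6, 5 doses have been given (aged 1τ, 2τ, 3τ, 4τ, 5τ).
C_trough = C₀ × (r + r² + … + r^5) = C₀ × r(1−r^5)/(1−r)
        = 4.556 × 0.2350 × (1 − 0.0007167) / (1 − 0.2350) = 1.399 mg/L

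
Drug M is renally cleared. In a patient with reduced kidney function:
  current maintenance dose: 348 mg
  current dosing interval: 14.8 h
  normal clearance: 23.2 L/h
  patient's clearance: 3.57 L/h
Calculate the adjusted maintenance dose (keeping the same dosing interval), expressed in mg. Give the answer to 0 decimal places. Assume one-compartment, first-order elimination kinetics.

To keep the same average steady-state level, dosing rate must scale with clearance.
CL ratio = 3.57 / 23.2 = 0.1539
New dose (same interval) = 348 × 0.1539 = 53.56 mg

54 mg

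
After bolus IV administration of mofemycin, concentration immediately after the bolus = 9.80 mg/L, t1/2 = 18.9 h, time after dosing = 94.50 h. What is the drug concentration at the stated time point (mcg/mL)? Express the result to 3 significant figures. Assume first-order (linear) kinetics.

0.306 mcg/mL

k = ln2 / t½ = 0.693147 / 18.9 = 0.03667 h⁻¹
t / t½ = 94.50 / 18.9 = 5 half-lives
C = C₀ × (1/2)^5 = 9.800 × 0.03125 = 0.3063 mg/L
(0.3063 mg/L = 0.3063 mcg/mL)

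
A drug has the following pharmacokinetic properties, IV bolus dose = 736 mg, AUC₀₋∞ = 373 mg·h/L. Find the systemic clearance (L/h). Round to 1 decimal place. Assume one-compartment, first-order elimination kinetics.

CL = Dose / AUC = 736 / 373 = 1.973 L/h

2.0 L/h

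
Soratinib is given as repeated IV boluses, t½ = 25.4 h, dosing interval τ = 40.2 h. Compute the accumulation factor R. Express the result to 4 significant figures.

k = ln2 / t½ = 0.693147 / 25.4 = 0.02729 h⁻¹
e^(−kτ) = e^(−0.02729 × 40.2) = 0.3339
Accumulation ratio R = 1 / (1 − e^(−kτ)) = 1 / (1 − 0.3339) = 1.501

1.501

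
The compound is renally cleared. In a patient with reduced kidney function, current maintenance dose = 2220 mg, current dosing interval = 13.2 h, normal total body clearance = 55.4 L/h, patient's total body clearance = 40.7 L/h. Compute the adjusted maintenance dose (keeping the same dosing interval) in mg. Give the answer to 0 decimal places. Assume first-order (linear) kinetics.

1631 mg

To keep the same average steady-state level, dosing rate must scale with clearance.
CL ratio = 40.7 / 55.4 = 0.7347
New dose (same interval) = 2220 × 0.7347 = 1631 mg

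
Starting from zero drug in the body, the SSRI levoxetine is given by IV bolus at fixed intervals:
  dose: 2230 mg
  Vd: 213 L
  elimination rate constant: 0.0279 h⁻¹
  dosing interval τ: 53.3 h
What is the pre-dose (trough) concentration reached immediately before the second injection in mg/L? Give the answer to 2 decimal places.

2.37 mg/L

C₀ per dose = Dose / Vd = 2230 / 213 = 10.47 mg/L
Fraction remaining after one interval: r = e^(−kτ) = e^(−0.02790 × 53.3) = 0.2260
Before dose 2, 1 dose has been given (aged 1τ).
C_trough = C₀ × r = 10.47 × 0.2260 = 2.366 mg/L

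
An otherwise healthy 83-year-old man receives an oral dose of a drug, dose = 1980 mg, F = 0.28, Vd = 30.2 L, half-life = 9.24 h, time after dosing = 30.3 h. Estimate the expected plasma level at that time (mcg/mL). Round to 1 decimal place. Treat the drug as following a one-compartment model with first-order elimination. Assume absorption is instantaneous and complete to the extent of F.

Amount reaching circulation = F × Dose = 0.28 × 1980 = 554.4 mg
C₀ = F·Dose / Vd = 554.4 / 30.2 = 18.36 mg/L
k = ln2 / t½ = 0.693147 / 9.24 = 0.07502 h⁻¹
C = C₀ · e^(−k·t) = 18.36 × e^(−0.07502 × 30.3)
  = 18.36 × 0.1030 = 1.891 mg/L
(1.891 mg/L = 1.891 mcg/mL)

1.9 mcg/mL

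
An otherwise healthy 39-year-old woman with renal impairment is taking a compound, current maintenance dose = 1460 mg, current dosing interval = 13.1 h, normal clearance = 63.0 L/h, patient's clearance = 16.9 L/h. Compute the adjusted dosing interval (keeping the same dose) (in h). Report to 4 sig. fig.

48.83 h

To keep the same average steady-state level, dosing rate must scale with clearance.
CL ratio = 16.9 / 63.0 = 0.2683
New interval (same dose) = 13.1 / 0.2683 = 48.83 h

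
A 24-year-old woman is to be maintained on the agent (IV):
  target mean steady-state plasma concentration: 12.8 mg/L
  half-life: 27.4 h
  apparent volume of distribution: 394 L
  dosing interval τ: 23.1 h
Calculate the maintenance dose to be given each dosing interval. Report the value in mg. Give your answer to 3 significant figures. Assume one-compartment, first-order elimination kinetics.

k = ln2 / t½ = 0.693147 / 27.4 = 0.02530 h⁻¹
CL = k × Vd = 0.02530 × 394 = 9.968 L/h
At steady state, Dose/τ = Css × CL.
Dose = Css × CL × τ = 12.8 × 9.968 × 23.1 = 2947 mg

2950 mg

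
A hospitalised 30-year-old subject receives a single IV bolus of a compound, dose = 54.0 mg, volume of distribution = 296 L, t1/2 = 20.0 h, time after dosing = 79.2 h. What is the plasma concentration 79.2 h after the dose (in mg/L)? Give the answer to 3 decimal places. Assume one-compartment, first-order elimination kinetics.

0.012 mg/L

C₀ = Dose / Vd = 54.00 / 296 = 0.1824 mg/L
k = ln2 / t½ = 0.693147 / 20.0 = 0.03466 h⁻¹
C = C₀ · e^(−k·t) = 0.1824 × e^(−0.03466 × 79.2)
  = 0.1824 × 0.06424 = 0.01172 mg/L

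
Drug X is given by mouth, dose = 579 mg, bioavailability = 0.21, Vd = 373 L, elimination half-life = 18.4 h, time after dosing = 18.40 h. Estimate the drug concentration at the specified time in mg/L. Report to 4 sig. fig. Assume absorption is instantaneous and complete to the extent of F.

0.1630 mg/L

Amount reaching circulation = F × Dose = 0.21 × 579.0 = 121.6 mg
C₀ = F·Dose / Vd = 121.6 / 373 = 0.3260 mg/L
k = ln2 / t½ = 0.693147 / 18.4 = 0.03767 h⁻¹
t / t½ = 18.40 / 18.4 = 1 half-lives
C = C₀ × (1/2)^1 = 0.3260 × 0.5000 = 0.1630 mg/L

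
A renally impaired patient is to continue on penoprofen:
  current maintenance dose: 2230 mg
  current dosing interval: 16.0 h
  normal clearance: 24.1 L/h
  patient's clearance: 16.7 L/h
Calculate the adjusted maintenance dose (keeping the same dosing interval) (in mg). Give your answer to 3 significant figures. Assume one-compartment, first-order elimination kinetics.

To keep the same average steady-state level, dosing rate must scale with clearance.
CL ratio = 16.7 / 24.1 = 0.6929
New dose (same interval) = 2230 × 0.6929 = 1545 mg

1550 mg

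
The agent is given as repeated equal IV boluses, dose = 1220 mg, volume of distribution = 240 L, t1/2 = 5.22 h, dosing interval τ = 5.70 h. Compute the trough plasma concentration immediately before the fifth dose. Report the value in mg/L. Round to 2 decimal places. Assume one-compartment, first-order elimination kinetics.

C₀ per dose = Dose / Vd = 1220 / 240 = 5.083 mg/L
k = ln2 / t½ = 0.693147 / 5.22 = 0.1328 h⁻¹
Fraction remaining after one interval: r = e^(−kτ) = e^(−0.1328 × 5.70) = 0.4691
Before dose 5, 4 doses have been given (aged 1τ, 2τ, 3τ, 4τ).
C_trough = C₀ × (r + r² + … + r^4) = C₀ × r(1−r^4)/(1−r)
        = 5.083 × 0.4691 × (1 − 0.04842) / (1 − 0.4691) = 4.274 mg/L

4.27 mg/L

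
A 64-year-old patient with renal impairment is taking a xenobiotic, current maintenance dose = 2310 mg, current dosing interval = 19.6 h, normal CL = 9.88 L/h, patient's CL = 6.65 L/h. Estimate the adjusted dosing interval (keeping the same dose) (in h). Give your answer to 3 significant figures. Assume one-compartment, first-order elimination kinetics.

29.1 h

To keep the same average steady-state level, dosing rate must scale with clearance.
CL ratio = 6.65 / 9.88 = 0.6731
New interval (same dose) = 19.6 / 0.6731 = 29.12 h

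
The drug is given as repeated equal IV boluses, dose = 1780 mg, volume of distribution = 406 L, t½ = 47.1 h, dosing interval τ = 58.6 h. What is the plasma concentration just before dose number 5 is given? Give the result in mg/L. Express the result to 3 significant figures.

3.10 mg/L

C₀ per dose = Dose / Vd = 1780 / 406 = 4.384 mg/L
k = ln2 / t½ = 0.693147 / 47.1 = 0.01472 h⁻¹
Fraction remaining after one interval: r = e^(−kτ) = e^(−0.01472 × 58.6) = 0.4221
Before dose 5, 4 doses have been given (aged 1τ, 2τ, 3τ, 4τ).
C_trough = C₀ × (r + r² + … + r^4) = C₀ × r(1−r^4)/(1−r)
        = 4.384 × 0.4221 × (1 − 0.03174) / (1 − 0.4221) = 3.100 mg/L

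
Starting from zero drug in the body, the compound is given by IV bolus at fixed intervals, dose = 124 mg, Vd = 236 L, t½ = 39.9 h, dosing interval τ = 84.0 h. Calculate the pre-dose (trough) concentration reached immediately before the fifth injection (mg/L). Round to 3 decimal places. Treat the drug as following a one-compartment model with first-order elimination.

C₀ per dose = Dose / Vd = 124 / 236 = 0.5254 mg/L
k = ln2 / t½ = 0.693147 / 39.9 = 0.01737 h⁻¹
Fraction remaining after one interval: r = e^(−kτ) = e^(−0.01737 × 84.0) = 0.2325
Before dose 5, 4 doses have been given (aged 1τ, 2τ, 3τ, 4τ).
C_trough = C₀ × (r + r² + … + r^4) = C₀ × r(1−r^4)/(1−r)
        = 0.5254 × 0.2325 × (1 − 0.002922) / (1 − 0.2325) = 0.1587 mg/L

0.159 mg/L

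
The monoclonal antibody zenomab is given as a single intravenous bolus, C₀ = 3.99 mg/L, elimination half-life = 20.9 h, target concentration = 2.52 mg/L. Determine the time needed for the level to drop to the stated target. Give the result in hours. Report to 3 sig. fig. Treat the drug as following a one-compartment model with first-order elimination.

k = ln2 / t½ = 0.693147 / 20.9 = 0.03316 h⁻¹
t = ln(C₀ / C) / k = ln(3.990 / 2.52) / 0.03316
  = ln(1.583) / 0.03316 = 0.4593 / 0.03316 = 13.85 h

13.9 h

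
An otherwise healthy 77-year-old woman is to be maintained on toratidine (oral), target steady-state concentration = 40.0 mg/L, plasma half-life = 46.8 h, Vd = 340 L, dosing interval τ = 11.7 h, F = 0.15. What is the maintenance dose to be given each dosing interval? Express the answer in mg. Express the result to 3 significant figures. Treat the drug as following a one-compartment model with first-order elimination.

k = ln2 / t½ = 0.693147 / 46.8 = 0.01481 h⁻¹
CL = k × Vd = 0.01481 × 340 = 5.035 L/h
At steady state, F × (Dose/τ) = Css × CL.
Dose = Css × CL × τ / F = 40.0 × 5.035 × 11.7 / 0.15 = 15710 mg

15700 mg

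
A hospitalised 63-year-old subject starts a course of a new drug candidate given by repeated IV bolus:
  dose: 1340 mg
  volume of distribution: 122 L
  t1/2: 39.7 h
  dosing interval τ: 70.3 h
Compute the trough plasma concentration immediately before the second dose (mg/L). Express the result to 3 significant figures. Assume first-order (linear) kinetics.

3.22 mg/L

C₀ per dose = Dose / Vd = 1340 / 122 = 10.98 mg/L
k = ln2 / t½ = 0.693147 / 39.7 = 0.01746 h⁻¹
Fraction remaining after one interval: r = e^(−kτ) = e^(−0.01746 × 70.3) = 0.2930
Before dose 2, 1 dose has been given (aged 1τ).
C_trough = C₀ × r = 10.98 × 0.2930 = 3.217 mg/L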